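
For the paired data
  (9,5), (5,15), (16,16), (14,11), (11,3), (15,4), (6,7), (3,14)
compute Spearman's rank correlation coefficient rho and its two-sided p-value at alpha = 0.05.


Step 1: Rank x and y separately (midranks; no ties here).
rank(x): 9->4, 5->2, 16->8, 14->6, 11->5, 15->7, 6->3, 3->1
rank(y): 5->3, 15->7, 16->8, 11->5, 3->1, 4->2, 7->4, 14->6
Step 2: d_i = R_x(i) - R_y(i); compute d_i^2.
  (4-3)^2=1, (2-7)^2=25, (8-8)^2=0, (6-5)^2=1, (5-1)^2=16, (7-2)^2=25, (3-4)^2=1, (1-6)^2=25
sum(d^2) = 94.
Step 3: rho = 1 - 6*94 / (8*(8^2 - 1)) = 1 - 564/504 = -0.119048.
Step 4: Under H0, t = rho * sqrt((n-2)/(1-rho^2)) = -0.2937 ~ t(6).
Step 5: Two-sided p-value from the t-distribution with 6 df = 0.778886.
Step 6: alpha = 0.05. fail to reject H0.

rho = -0.1190, p = 0.778886, fail to reject H0 at alpha = 0.05.


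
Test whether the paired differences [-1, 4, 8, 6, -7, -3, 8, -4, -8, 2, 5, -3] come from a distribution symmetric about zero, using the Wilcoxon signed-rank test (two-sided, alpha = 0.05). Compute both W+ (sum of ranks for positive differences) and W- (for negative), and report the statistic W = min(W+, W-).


Step 1: Drop any zero differences (none here) and take |d_i|.
|d| = [1, 4, 8, 6, 7, 3, 8, 4, 8, 2, 5, 3]
Step 2: Midrank |d_i| (ties get averaged ranks).
ranks: |1|->1, |4|->5.5, |8|->11, |6|->8, |7|->9, |3|->3.5, |8|->11, |4|->5.5, |8|->11, |2|->2, |5|->7, |3|->3.5
Step 3: Attach original signs; sum ranks with positive sign and with negative sign.
W+ = 5.5 + 11 + 8 + 11 + 2 + 7 = 44.5
W- = 1 + 9 + 3.5 + 5.5 + 11 + 3.5 = 33.5
(Check: W+ + W- = 78 should equal n(n+1)/2 = 78.)
Step 4: Test statistic W = min(W+, W-) = 33.5.
Step 5: Ties in |d|, so use the tie-corrected normal approximation.
        E[W] = n(n+1)/4 = 12*13/4 = 39.
        Tie groups: |d|=3 (t=2), |d|=4 (t=2), |d|=8 (t=3); sum(t^3 - t) = 36.
        Var[W] = n(n+1)(2n+1)/24 - sum(t^3-t)/48 = 3900/24 - 36/48 = 161.75.
        z = (W - E[W]) / sqrt(Var[W]) = (33.5 - 39) / 12.7181 = -0.4325.
        Two-sided p = 2*Phi(z) = 0.665411.
Step 6: alpha = 0.05. fail to reject H0.

W+ = 44.5, W- = 33.5, W = min = 33.5, p = 0.665411, fail to reject H0.


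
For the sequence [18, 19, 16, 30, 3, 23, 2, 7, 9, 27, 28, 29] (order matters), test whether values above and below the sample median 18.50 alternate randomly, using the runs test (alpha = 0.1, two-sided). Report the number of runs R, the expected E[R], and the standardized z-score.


Step 1: Compute median = 18.50; label A = above, B = below.
Labels in order: BABABABBBAAA  (n_A = 6, n_B = 6)
Step 2: Count runs R = 8.
Step 3: Under H0 (random ordering), E[R] = 2*n_A*n_B/(n_A+n_B) + 1 = 2*6*6/12 + 1 = 7.0000.
        Var[R] = 2*n_A*n_B*(2*n_A*n_B - n_A - n_B) / ((n_A+n_B)^2 * (n_A+n_B-1)) = 4320/1584 = 2.7273.
        SD[R] = 1.6514.
Step 4: Continuity-corrected z = (R - 0.5 - E[R]) / SD[R] = (8 - 0.5 - 7.0000) / 1.6514 = 0.3028.
Step 5: Two-sided p-value via normal approximation = 2*(1 - Phi(|z|)) = 0.762069.
Step 6: alpha = 0.1. fail to reject H0.

R = 8, z = 0.3028, p = 0.762069, fail to reject H0.


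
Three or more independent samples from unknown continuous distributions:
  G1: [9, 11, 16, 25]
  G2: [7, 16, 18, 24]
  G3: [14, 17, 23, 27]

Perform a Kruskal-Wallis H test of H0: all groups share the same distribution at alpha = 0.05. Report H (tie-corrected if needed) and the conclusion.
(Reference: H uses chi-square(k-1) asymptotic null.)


Step 1: Combine all N = 12 observations and assign midranks.
sorted (value, group, rank): (7,G2,1), (9,G1,2), (11,G1,3), (14,G3,4), (16,G1,5.5), (16,G2,5.5), (17,G3,7), (18,G2,8), (23,G3,9), (24,G2,10), (25,G1,11), (27,G3,12)
Step 2: Sum ranks within each group.
R_1 = 21.5 (n_1 = 4)
R_2 = 24.5 (n_2 = 4)
R_3 = 32 (n_3 = 4)
Step 3: H = 12/(N(N+1)) * sum(R_i^2/n_i) - 3(N+1)
     = 12/(12*13) * (21.5^2/4 + 24.5^2/4 + 32^2/4) - 3*13
     = 0.076923 * 521.625 - 39
     = 1.125000.
Step 4: Ties present; correction factor C = 1 - 6/(12^3 - 12) = 0.996503. Corrected H = 1.125000 / 0.996503 = 1.128947.
Step 5: Under H0, H ~ chi^2(2); p-value = 0.568659.
Step 6: alpha = 0.05. fail to reject H0.

H = 1.1289, df = 2, p = 0.568659, fail to reject H0.


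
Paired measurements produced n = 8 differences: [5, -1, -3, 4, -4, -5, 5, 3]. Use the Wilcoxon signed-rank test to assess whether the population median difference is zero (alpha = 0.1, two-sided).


Step 1: Drop any zero differences (none here) and take |d_i|.
|d| = [5, 1, 3, 4, 4, 5, 5, 3]
Step 2: Midrank |d_i| (ties get averaged ranks).
ranks: |5|->7, |1|->1, |3|->2.5, |4|->4.5, |4|->4.5, |5|->7, |5|->7, |3|->2.5
Step 3: Attach original signs; sum ranks with positive sign and with negative sign.
W+ = 7 + 4.5 + 7 + 2.5 = 21
W- = 1 + 2.5 + 4.5 + 7 = 15
(Check: W+ + W- = 36 should equal n(n+1)/2 = 36.)
Step 4: Test statistic W = min(W+, W-) = 15.
Step 5: Ties in |d|, so use the tie-corrected normal approximation.
        E[W] = n(n+1)/4 = 8*9/4 = 18.
        Tie groups: |d|=3 (t=2), |d|=4 (t=2), |d|=5 (t=3); sum(t^3 - t) = 36.
        Var[W] = n(n+1)(2n+1)/24 - sum(t^3-t)/48 = 1224/24 - 36/48 = 50.25.
        z = (W - E[W]) / sqrt(Var[W]) = (15 - 18) / 7.0887 = -0.4232.
        Two-sided p = 2*Phi(z) = 0.672144.
Step 6: alpha = 0.1. fail to reject H0.

W+ = 21, W- = 15, W = min = 15, p = 0.672144, fail to reject H0.


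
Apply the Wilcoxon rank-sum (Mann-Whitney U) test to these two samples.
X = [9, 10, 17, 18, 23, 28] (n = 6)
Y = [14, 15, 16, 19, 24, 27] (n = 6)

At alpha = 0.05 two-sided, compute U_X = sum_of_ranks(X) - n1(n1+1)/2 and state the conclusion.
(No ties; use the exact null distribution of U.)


Step 1: Combine and sort all 12 observations; assign midranks.
sorted (value, group): (9,X), (10,X), (14,Y), (15,Y), (16,Y), (17,X), (18,X), (19,Y), (23,X), (24,Y), (27,Y), (28,X)
ranks: 9->1, 10->2, 14->3, 15->4, 16->5, 17->6, 18->7, 19->8, 23->9, 24->10, 27->11, 28->12
Step 2: Rank sum for X: R1 = 1 + 2 + 6 + 7 + 9 + 12 = 37.
Step 3: U_X = R1 - n1(n1+1)/2 = 37 - 6*7/2 = 37 - 21 = 16.
       U_Y = n1*n2 - U_X = 36 - 16 = 20.
Step 4: No ties, so the exact null distribution of U (based on enumerating the C(12,6) = 924 equally likely rank assignments) gives the two-sided p-value.
Step 5: p-value = 0.818182; compare to alpha = 0.05. fail to reject H0.

U_X = 16, p = 0.818182, fail to reject H0 at alpha = 0.05.


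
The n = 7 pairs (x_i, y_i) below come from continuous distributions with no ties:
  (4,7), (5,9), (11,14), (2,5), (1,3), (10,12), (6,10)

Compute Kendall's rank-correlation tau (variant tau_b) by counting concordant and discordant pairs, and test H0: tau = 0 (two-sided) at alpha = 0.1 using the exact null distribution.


Step 1: Enumerate the 21 unordered pairs (i,j) with i<j and classify each by sign(x_j-x_i) * sign(y_j-y_i).
  (1,2):dx=+1,dy=+2->C; (1,3):dx=+7,dy=+7->C; (1,4):dx=-2,dy=-2->C; (1,5):dx=-3,dy=-4->C
  (1,6):dx=+6,dy=+5->C; (1,7):dx=+2,dy=+3->C; (2,3):dx=+6,dy=+5->C; (2,4):dx=-3,dy=-4->C
  (2,5):dx=-4,dy=-6->C; (2,6):dx=+5,dy=+3->C; (2,7):dx=+1,dy=+1->C; (3,4):dx=-9,dy=-9->C
  (3,5):dx=-10,dy=-11->C; (3,6):dx=-1,dy=-2->C; (3,7):dx=-5,dy=-4->C; (4,5):dx=-1,dy=-2->C
  (4,6):dx=+8,dy=+7->C; (4,7):dx=+4,dy=+5->C; (5,6):dx=+9,dy=+9->C; (5,7):dx=+5,dy=+7->C
  (6,7):dx=-4,dy=-2->C
Step 2: C = 21, D = 0, total pairs = 21.
Step 3: tau = (C - D)/(n(n-1)/2) = (21 - 0)/21 = 1.000000.
Step 4: Exact two-sided p-value (enumerate n! = 5040 permutations of y under H0): p = 0.000397.
Step 5: alpha = 0.1. reject H0.

tau_b = 1.0000 (C=21, D=0), p = 0.000397, reject H0.


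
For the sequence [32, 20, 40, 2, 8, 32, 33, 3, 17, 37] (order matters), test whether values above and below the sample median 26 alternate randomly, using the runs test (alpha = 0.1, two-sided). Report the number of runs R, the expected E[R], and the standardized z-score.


Step 1: Compute median = 26; label A = above, B = below.
Labels in order: ABABBAABBA  (n_A = 5, n_B = 5)
Step 2: Count runs R = 7.
Step 3: Under H0 (random ordering), E[R] = 2*n_A*n_B/(n_A+n_B) + 1 = 2*5*5/10 + 1 = 6.0000.
        Var[R] = 2*n_A*n_B*(2*n_A*n_B - n_A - n_B) / ((n_A+n_B)^2 * (n_A+n_B-1)) = 2000/900 = 2.2222.
        SD[R] = 1.4907.
Step 4: Continuity-corrected z = (R - 0.5 - E[R]) / SD[R] = (7 - 0.5 - 6.0000) / 1.4907 = 0.3354.
Step 5: Two-sided p-value via normal approximation = 2*(1 - Phi(|z|)) = 0.737316.
Step 6: alpha = 0.1. fail to reject H0.

R = 7, z = 0.3354, p = 0.737316, fail to reject H0.


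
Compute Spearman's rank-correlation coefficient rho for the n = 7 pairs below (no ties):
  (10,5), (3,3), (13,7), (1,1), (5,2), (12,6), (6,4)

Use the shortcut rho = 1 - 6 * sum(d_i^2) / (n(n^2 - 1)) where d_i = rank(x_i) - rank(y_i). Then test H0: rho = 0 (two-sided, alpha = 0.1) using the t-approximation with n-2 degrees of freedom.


Step 1: Rank x and y separately (midranks; no ties here).
rank(x): 10->5, 3->2, 13->7, 1->1, 5->3, 12->6, 6->4
rank(y): 5->5, 3->3, 7->7, 1->1, 2->2, 6->6, 4->4
Step 2: d_i = R_x(i) - R_y(i); compute d_i^2.
  (5-5)^2=0, (2-3)^2=1, (7-7)^2=0, (1-1)^2=0, (3-2)^2=1, (6-6)^2=0, (4-4)^2=0
sum(d^2) = 2.
Step 3: rho = 1 - 6*2 / (7*(7^2 - 1)) = 1 - 12/336 = 0.964286.
Step 4: Under H0, t = rho * sqrt((n-2)/(1-rho^2)) = 8.1408 ~ t(5).
Step 5: Two-sided p-value from the t-distribution with 5 df = 0.000454.
Step 6: alpha = 0.1. reject H0.

rho = 0.9643, p = 0.000454, reject H0 at alpha = 0.1.


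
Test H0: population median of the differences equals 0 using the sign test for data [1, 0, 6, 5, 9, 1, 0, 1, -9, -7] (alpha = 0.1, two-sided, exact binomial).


Step 1: Discard zero differences. Original n = 10; n_eff = number of nonzero differences = 8.
Nonzero differences (with sign): +1, +6, +5, +9, +1, +1, -9, -7
Step 2: Count signs: positive = 6, negative = 2.
Step 3: Under H0: P(positive) = 0.5, so the number of positives S ~ Bin(8, 0.5).
Step 4: Two-sided exact p-value = sum of Bin(8,0.5) probabilities at or below the observed probability = 0.289062.
Step 5: alpha = 0.1. fail to reject H0.

n_eff = 8, pos = 6, neg = 2, p = 0.289062, fail to reject H0.


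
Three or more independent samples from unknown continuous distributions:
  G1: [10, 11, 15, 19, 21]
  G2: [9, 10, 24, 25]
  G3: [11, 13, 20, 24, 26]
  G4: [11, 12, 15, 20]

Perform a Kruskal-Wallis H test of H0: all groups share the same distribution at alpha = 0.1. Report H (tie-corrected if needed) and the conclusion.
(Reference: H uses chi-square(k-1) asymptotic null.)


Step 1: Combine all N = 18 observations and assign midranks.
sorted (value, group, rank): (9,G2,1), (10,G1,2.5), (10,G2,2.5), (11,G1,5), (11,G3,5), (11,G4,5), (12,G4,7), (13,G3,8), (15,G1,9.5), (15,G4,9.5), (19,G1,11), (20,G3,12.5), (20,G4,12.5), (21,G1,14), (24,G2,15.5), (24,G3,15.5), (25,G2,17), (26,G3,18)
Step 2: Sum ranks within each group.
R_1 = 42 (n_1 = 5)
R_2 = 36 (n_2 = 4)
R_3 = 59 (n_3 = 5)
R_4 = 34 (n_4 = 4)
Step 3: H = 12/(N(N+1)) * sum(R_i^2/n_i) - 3(N+1)
     = 12/(18*19) * (42^2/5 + 36^2/4 + 59^2/5 + 34^2/4) - 3*19
     = 0.035088 * 1662 - 57
     = 1.315789.
Step 4: Ties present; correction factor C = 1 - 48/(18^3 - 18) = 0.991744. Corrected H = 1.315789 / 0.991744 = 1.326743.
Step 5: Under H0, H ~ chi^2(3); p-value = 0.722793.
Step 6: alpha = 0.1. fail to reject H0.

H = 1.3267, df = 3, p = 0.722793, fail to reject H0.


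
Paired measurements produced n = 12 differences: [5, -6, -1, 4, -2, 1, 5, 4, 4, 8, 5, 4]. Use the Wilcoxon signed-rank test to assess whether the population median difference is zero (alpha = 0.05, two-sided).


Step 1: Drop any zero differences (none here) and take |d_i|.
|d| = [5, 6, 1, 4, 2, 1, 5, 4, 4, 8, 5, 4]
Step 2: Midrank |d_i| (ties get averaged ranks).
ranks: |5|->9, |6|->11, |1|->1.5, |4|->5.5, |2|->3, |1|->1.5, |5|->9, |4|->5.5, |4|->5.5, |8|->12, |5|->9, |4|->5.5
Step 3: Attach original signs; sum ranks with positive sign and with negative sign.
W+ = 9 + 5.5 + 1.5 + 9 + 5.5 + 5.5 + 12 + 9 + 5.5 = 62.5
W- = 11 + 1.5 + 3 = 15.5
(Check: W+ + W- = 78 should equal n(n+1)/2 = 78.)
Step 4: Test statistic W = min(W+, W-) = 15.5.
Step 5: Ties in |d|, so use the tie-corrected normal approximation.
        E[W] = n(n+1)/4 = 12*13/4 = 39.
        Tie groups: |d|=1 (t=2), |d|=4 (t=4), |d|=5 (t=3); sum(t^3 - t) = 90.
        Var[W] = n(n+1)(2n+1)/24 - sum(t^3-t)/48 = 3900/24 - 90/48 = 160.625.
        z = (W - E[W]) / sqrt(Var[W]) = (15.5 - 39) / 12.6738 = -1.8542.
        Two-sided p = 2*Phi(z) = 0.063708.
Step 6: alpha = 0.05. fail to reject H0.

W+ = 62.5, W- = 15.5, W = min = 15.5, p = 0.063708, fail to reject H0.


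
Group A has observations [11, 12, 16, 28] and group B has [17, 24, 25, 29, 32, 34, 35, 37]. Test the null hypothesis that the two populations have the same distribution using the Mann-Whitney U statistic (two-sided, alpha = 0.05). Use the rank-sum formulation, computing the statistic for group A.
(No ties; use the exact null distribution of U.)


Step 1: Combine and sort all 12 observations; assign midranks.
sorted (value, group): (11,X), (12,X), (16,X), (17,Y), (24,Y), (25,Y), (28,X), (29,Y), (32,Y), (34,Y), (35,Y), (37,Y)
ranks: 11->1, 12->2, 16->3, 17->4, 24->5, 25->6, 28->7, 29->8, 32->9, 34->10, 35->11, 37->12
Step 2: Rank sum for X: R1 = 1 + 2 + 3 + 7 = 13.
Step 3: U_X = R1 - n1(n1+1)/2 = 13 - 4*5/2 = 13 - 10 = 3.
       U_Y = n1*n2 - U_X = 32 - 3 = 29.
Step 4: No ties, so the exact null distribution of U (based on enumerating the C(12,4) = 495 equally likely rank assignments) gives the two-sided p-value.
Step 5: p-value = 0.028283; compare to alpha = 0.05. reject H0.

U_X = 3, p = 0.028283, reject H0 at alpha = 0.05.


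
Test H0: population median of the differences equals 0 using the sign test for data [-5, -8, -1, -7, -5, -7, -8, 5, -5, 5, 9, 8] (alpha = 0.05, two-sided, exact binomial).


Step 1: Discard zero differences. Original n = 12; n_eff = number of nonzero differences = 12.
Nonzero differences (with sign): -5, -8, -1, -7, -5, -7, -8, +5, -5, +5, +9, +8
Step 2: Count signs: positive = 4, negative = 8.
Step 3: Under H0: P(positive) = 0.5, so the number of positives S ~ Bin(12, 0.5).
Step 4: Two-sided exact p-value = sum of Bin(12,0.5) probabilities at or below the observed probability = 0.387695.
Step 5: alpha = 0.05. fail to reject H0.

n_eff = 12, pos = 4, neg = 8, p = 0.387695, fail to reject H0.


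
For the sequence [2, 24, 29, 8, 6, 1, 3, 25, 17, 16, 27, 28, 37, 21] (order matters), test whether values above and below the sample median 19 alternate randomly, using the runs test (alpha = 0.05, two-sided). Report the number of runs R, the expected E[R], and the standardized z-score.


Step 1: Compute median = 19; label A = above, B = below.
Labels in order: BAABBBBABBAAAA  (n_A = 7, n_B = 7)
Step 2: Count runs R = 6.
Step 3: Under H0 (random ordering), E[R] = 2*n_A*n_B/(n_A+n_B) + 1 = 2*7*7/14 + 1 = 8.0000.
        Var[R] = 2*n_A*n_B*(2*n_A*n_B - n_A - n_B) / ((n_A+n_B)^2 * (n_A+n_B-1)) = 8232/2548 = 3.2308.
        SD[R] = 1.7974.
Step 4: Continuity-corrected z = (R + 0.5 - E[R]) / SD[R] = (6 + 0.5 - 8.0000) / 1.7974 = -0.8345.
Step 5: Two-sided p-value via normal approximation = 2*(1 - Phi(|z|)) = 0.403986.
Step 6: alpha = 0.05. fail to reject H0.

R = 6, z = -0.8345, p = 0.403986, fail to reject H0.


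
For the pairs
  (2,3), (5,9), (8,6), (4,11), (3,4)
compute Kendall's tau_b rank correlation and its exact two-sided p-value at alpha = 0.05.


Step 1: Enumerate the 10 unordered pairs (i,j) with i<j and classify each by sign(x_j-x_i) * sign(y_j-y_i).
  (1,2):dx=+3,dy=+6->C; (1,3):dx=+6,dy=+3->C; (1,4):dx=+2,dy=+8->C; (1,5):dx=+1,dy=+1->C
  (2,3):dx=+3,dy=-3->D; (2,4):dx=-1,dy=+2->D; (2,5):dx=-2,dy=-5->C; (3,4):dx=-4,dy=+5->D
  (3,5):dx=-5,dy=-2->C; (4,5):dx=-1,dy=-7->C
Step 2: C = 7, D = 3, total pairs = 10.
Step 3: tau = (C - D)/(n(n-1)/2) = (7 - 3)/10 = 0.400000.
Step 4: Exact two-sided p-value (enumerate n! = 120 permutations of y under H0): p = 0.483333.
Step 5: alpha = 0.05. fail to reject H0.

tau_b = 0.4000 (C=7, D=3), p = 0.483333, fail to reject H0.


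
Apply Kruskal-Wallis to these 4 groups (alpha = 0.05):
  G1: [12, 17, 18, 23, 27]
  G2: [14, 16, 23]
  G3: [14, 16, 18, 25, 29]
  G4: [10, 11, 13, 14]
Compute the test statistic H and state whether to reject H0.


Step 1: Combine all N = 17 observations and assign midranks.
sorted (value, group, rank): (10,G4,1), (11,G4,2), (12,G1,3), (13,G4,4), (14,G2,6), (14,G3,6), (14,G4,6), (16,G2,8.5), (16,G3,8.5), (17,G1,10), (18,G1,11.5), (18,G3,11.5), (23,G1,13.5), (23,G2,13.5), (25,G3,15), (27,G1,16), (29,G3,17)
Step 2: Sum ranks within each group.
R_1 = 54 (n_1 = 5)
R_2 = 28 (n_2 = 3)
R_3 = 58 (n_3 = 5)
R_4 = 13 (n_4 = 4)
Step 3: H = 12/(N(N+1)) * sum(R_i^2/n_i) - 3(N+1)
     = 12/(17*18) * (54^2/5 + 28^2/3 + 58^2/5 + 13^2/4) - 3*18
     = 0.039216 * 1559.58 - 54
     = 7.160131.
Step 4: Ties present; correction factor C = 1 - 42/(17^3 - 17) = 0.991422. Corrected H = 7.160131 / 0.991422 = 7.222085.
Step 5: Under H0, H ~ chi^2(3); p-value = 0.065146.
Step 6: alpha = 0.05. fail to reject H0.

H = 7.2221, df = 3, p = 0.065146, fail to reject H0.


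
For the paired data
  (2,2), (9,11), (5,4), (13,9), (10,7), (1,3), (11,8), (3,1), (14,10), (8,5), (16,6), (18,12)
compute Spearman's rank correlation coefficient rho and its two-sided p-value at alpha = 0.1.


Step 1: Rank x and y separately (midranks; no ties here).
rank(x): 2->2, 9->6, 5->4, 13->9, 10->7, 1->1, 11->8, 3->3, 14->10, 8->5, 16->11, 18->12
rank(y): 2->2, 11->11, 4->4, 9->9, 7->7, 3->3, 8->8, 1->1, 10->10, 5->5, 6->6, 12->12
Step 2: d_i = R_x(i) - R_y(i); compute d_i^2.
  (2-2)^2=0, (6-11)^2=25, (4-4)^2=0, (9-9)^2=0, (7-7)^2=0, (1-3)^2=4, (8-8)^2=0, (3-1)^2=4, (10-10)^2=0, (5-5)^2=0, (11-6)^2=25, (12-12)^2=0
sum(d^2) = 58.
Step 3: rho = 1 - 6*58 / (12*(12^2 - 1)) = 1 - 348/1716 = 0.797203.
Step 4: Under H0, t = rho * sqrt((n-2)/(1-rho^2)) = 4.1758 ~ t(10).
Step 5: Two-sided p-value from the t-distribution with 10 df = 0.001900.
Step 6: alpha = 0.1. reject H0.

rho = 0.7972, p = 0.001900, reject H0 at alpha = 0.1.


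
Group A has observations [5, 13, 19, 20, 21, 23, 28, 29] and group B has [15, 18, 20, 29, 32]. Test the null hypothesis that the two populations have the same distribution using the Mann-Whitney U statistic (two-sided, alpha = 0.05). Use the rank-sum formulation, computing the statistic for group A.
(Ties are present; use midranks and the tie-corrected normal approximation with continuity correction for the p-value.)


Step 1: Combine and sort all 13 observations; assign midranks.
sorted (value, group): (5,X), (13,X), (15,Y), (18,Y), (19,X), (20,X), (20,Y), (21,X), (23,X), (28,X), (29,X), (29,Y), (32,Y)
ranks: 5->1, 13->2, 15->3, 18->4, 19->5, 20->6.5, 20->6.5, 21->8, 23->9, 28->10, 29->11.5, 29->11.5, 32->13
Step 2: Rank sum for X: R1 = 1 + 2 + 5 + 6.5 + 8 + 9 + 10 + 11.5 = 53.
Step 3: U_X = R1 - n1(n1+1)/2 = 53 - 8*9/2 = 53 - 36 = 17.
       U_Y = n1*n2 - U_X = 40 - 17 = 23.
Step 4: Ties are present, so use the tie-corrected normal approximation (with continuity correction) for the p-value.
Step 5: p-value = 0.713640; compare to alpha = 0.05. fail to reject H0.

U_X = 17, p = 0.713640, fail to reject H0 at alpha = 0.05.


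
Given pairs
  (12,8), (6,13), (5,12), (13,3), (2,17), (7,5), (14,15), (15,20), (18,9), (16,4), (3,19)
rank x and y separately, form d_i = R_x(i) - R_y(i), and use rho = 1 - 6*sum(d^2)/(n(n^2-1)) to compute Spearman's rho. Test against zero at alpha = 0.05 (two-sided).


Step 1: Rank x and y separately (midranks; no ties here).
rank(x): 12->6, 6->4, 5->3, 13->7, 2->1, 7->5, 14->8, 15->9, 18->11, 16->10, 3->2
rank(y): 8->4, 13->7, 12->6, 3->1, 17->9, 5->3, 15->8, 20->11, 9->5, 4->2, 19->10
Step 2: d_i = R_x(i) - R_y(i); compute d_i^2.
  (6-4)^2=4, (4-7)^2=9, (3-6)^2=9, (7-1)^2=36, (1-9)^2=64, (5-3)^2=4, (8-8)^2=0, (9-11)^2=4, (11-5)^2=36, (10-2)^2=64, (2-10)^2=64
sum(d^2) = 294.
Step 3: rho = 1 - 6*294 / (11*(11^2 - 1)) = 1 - 1764/1320 = -0.336364.
Step 4: Under H0, t = rho * sqrt((n-2)/(1-rho^2)) = -1.0715 ~ t(9).
Step 5: Two-sided p-value from the t-distribution with 9 df = 0.311824.
Step 6: alpha = 0.05. fail to reject H0.

rho = -0.3364, p = 0.311824, fail to reject H0 at alpha = 0.05.


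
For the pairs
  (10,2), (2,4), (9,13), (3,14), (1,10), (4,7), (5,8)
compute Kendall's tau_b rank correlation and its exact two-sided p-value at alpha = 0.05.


Step 1: Enumerate the 21 unordered pairs (i,j) with i<j and classify each by sign(x_j-x_i) * sign(y_j-y_i).
  (1,2):dx=-8,dy=+2->D; (1,3):dx=-1,dy=+11->D; (1,4):dx=-7,dy=+12->D; (1,5):dx=-9,dy=+8->D
  (1,6):dx=-6,dy=+5->D; (1,7):dx=-5,dy=+6->D; (2,3):dx=+7,dy=+9->C; (2,4):dx=+1,dy=+10->C
  (2,5):dx=-1,dy=+6->D; (2,6):dx=+2,dy=+3->C; (2,7):dx=+3,dy=+4->C; (3,4):dx=-6,dy=+1->D
  (3,5):dx=-8,dy=-3->C; (3,6):dx=-5,dy=-6->C; (3,7):dx=-4,dy=-5->C; (4,5):dx=-2,dy=-4->C
  (4,6):dx=+1,dy=-7->D; (4,7):dx=+2,dy=-6->D; (5,6):dx=+3,dy=-3->D; (5,7):dx=+4,dy=-2->D
  (6,7):dx=+1,dy=+1->C
Step 2: C = 9, D = 12, total pairs = 21.
Step 3: tau = (C - D)/(n(n-1)/2) = (9 - 12)/21 = -0.142857.
Step 4: Exact two-sided p-value (enumerate n! = 5040 permutations of y under H0): p = 0.772619.
Step 5: alpha = 0.05. fail to reject H0.

tau_b = -0.1429 (C=9, D=12), p = 0.772619, fail to reject H0.


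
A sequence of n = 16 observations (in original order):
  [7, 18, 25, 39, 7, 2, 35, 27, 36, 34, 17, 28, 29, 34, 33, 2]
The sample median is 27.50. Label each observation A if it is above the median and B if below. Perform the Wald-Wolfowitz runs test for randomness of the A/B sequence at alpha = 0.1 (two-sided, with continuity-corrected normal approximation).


Step 1: Compute median = 27.50; label A = above, B = below.
Labels in order: BBBABBABAABAAAAB  (n_A = 8, n_B = 8)
Step 2: Count runs R = 9.
Step 3: Under H0 (random ordering), E[R] = 2*n_A*n_B/(n_A+n_B) + 1 = 2*8*8/16 + 1 = 9.0000.
        Var[R] = 2*n_A*n_B*(2*n_A*n_B - n_A - n_B) / ((n_A+n_B)^2 * (n_A+n_B-1)) = 14336/3840 = 3.7333.
        SD[R] = 1.9322.
Step 4: R = E[R], so z = 0 with no continuity correction.
Step 5: Two-sided p-value via normal approximation = 2*(1 - Phi(|z|)) = 1.000000.
Step 6: alpha = 0.1. fail to reject H0.

R = 9, z = 0.0000, p = 1.000000, fail to reject H0.


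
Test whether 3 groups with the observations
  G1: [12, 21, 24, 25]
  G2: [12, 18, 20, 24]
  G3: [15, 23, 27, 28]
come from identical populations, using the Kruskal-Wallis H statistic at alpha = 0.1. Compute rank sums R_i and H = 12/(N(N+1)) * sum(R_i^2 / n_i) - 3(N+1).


Step 1: Combine all N = 12 observations and assign midranks.
sorted (value, group, rank): (12,G1,1.5), (12,G2,1.5), (15,G3,3), (18,G2,4), (20,G2,5), (21,G1,6), (23,G3,7), (24,G1,8.5), (24,G2,8.5), (25,G1,10), (27,G3,11), (28,G3,12)
Step 2: Sum ranks within each group.
R_1 = 26 (n_1 = 4)
R_2 = 19 (n_2 = 4)
R_3 = 33 (n_3 = 4)
Step 3: H = 12/(N(N+1)) * sum(R_i^2/n_i) - 3(N+1)
     = 12/(12*13) * (26^2/4 + 19^2/4 + 33^2/4) - 3*13
     = 0.076923 * 531.5 - 39
     = 1.884615.
Step 4: Ties present; correction factor C = 1 - 12/(12^3 - 12) = 0.993007. Corrected H = 1.884615 / 0.993007 = 1.897887.
Step 5: Under H0, H ~ chi^2(2); p-value = 0.387150.
Step 6: alpha = 0.1. fail to reject H0.

H = 1.8979, df = 2, p = 0.387150, fail to reject H0.


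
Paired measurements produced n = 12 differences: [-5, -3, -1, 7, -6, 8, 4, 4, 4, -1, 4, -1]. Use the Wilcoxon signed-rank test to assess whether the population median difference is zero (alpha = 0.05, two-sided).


Step 1: Drop any zero differences (none here) and take |d_i|.
|d| = [5, 3, 1, 7, 6, 8, 4, 4, 4, 1, 4, 1]
Step 2: Midrank |d_i| (ties get averaged ranks).
ranks: |5|->9, |3|->4, |1|->2, |7|->11, |6|->10, |8|->12, |4|->6.5, |4|->6.5, |4|->6.5, |1|->2, |4|->6.5, |1|->2
Step 3: Attach original signs; sum ranks with positive sign and with negative sign.
W+ = 11 + 12 + 6.5 + 6.5 + 6.5 + 6.5 = 49
W- = 9 + 4 + 2 + 10 + 2 + 2 = 29
(Check: W+ + W- = 78 should equal n(n+1)/2 = 78.)
Step 4: Test statistic W = min(W+, W-) = 29.
Step 5: Ties in |d|, so use the tie-corrected normal approximation.
        E[W] = n(n+1)/4 = 12*13/4 = 39.
        Tie groups: |d|=1 (t=3), |d|=4 (t=4); sum(t^3 - t) = 84.
        Var[W] = n(n+1)(2n+1)/24 - sum(t^3-t)/48 = 3900/24 - 84/48 = 160.75.
        z = (W - E[W]) / sqrt(Var[W]) = (29 - 39) / 12.6787 = -0.7887.
        Two-sided p = 2*Phi(z) = 0.430274.
Step 6: alpha = 0.05. fail to reject H0.

W+ = 49, W- = 29, W = min = 29, p = 0.430274, fail to reject H0.


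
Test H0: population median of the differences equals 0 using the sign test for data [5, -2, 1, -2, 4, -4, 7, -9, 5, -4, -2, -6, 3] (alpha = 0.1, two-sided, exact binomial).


Step 1: Discard zero differences. Original n = 13; n_eff = number of nonzero differences = 13.
Nonzero differences (with sign): +5, -2, +1, -2, +4, -4, +7, -9, +5, -4, -2, -6, +3
Step 2: Count signs: positive = 6, negative = 7.
Step 3: Under H0: P(positive) = 0.5, so the number of positives S ~ Bin(13, 0.5).
Step 4: Two-sided exact p-value = sum of Bin(13,0.5) probabilities at or below the observed probability = 1.000000.
Step 5: alpha = 0.1. fail to reject H0.

n_eff = 13, pos = 6, neg = 7, p = 1.000000, fail to reject H0.


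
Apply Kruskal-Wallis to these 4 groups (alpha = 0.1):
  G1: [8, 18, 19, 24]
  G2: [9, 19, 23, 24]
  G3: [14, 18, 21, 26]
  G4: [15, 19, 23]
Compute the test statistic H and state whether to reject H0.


Step 1: Combine all N = 15 observations and assign midranks.
sorted (value, group, rank): (8,G1,1), (9,G2,2), (14,G3,3), (15,G4,4), (18,G1,5.5), (18,G3,5.5), (19,G1,8), (19,G2,8), (19,G4,8), (21,G3,10), (23,G2,11.5), (23,G4,11.5), (24,G1,13.5), (24,G2,13.5), (26,G3,15)
Step 2: Sum ranks within each group.
R_1 = 28 (n_1 = 4)
R_2 = 35 (n_2 = 4)
R_3 = 33.5 (n_3 = 4)
R_4 = 23.5 (n_4 = 3)
Step 3: H = 12/(N(N+1)) * sum(R_i^2/n_i) - 3(N+1)
     = 12/(15*16) * (28^2/4 + 35^2/4 + 33.5^2/4 + 23.5^2/3) - 3*16
     = 0.050000 * 966.896 - 48
     = 0.344792.
Step 4: Ties present; correction factor C = 1 - 42/(15^3 - 15) = 0.987500. Corrected H = 0.344792 / 0.987500 = 0.349156.
Step 5: Under H0, H ~ chi^2(3); p-value = 0.950533.
Step 6: alpha = 0.1. fail to reject H0.

H = 0.3492, df = 3, p = 0.950533, fail to reject H0.


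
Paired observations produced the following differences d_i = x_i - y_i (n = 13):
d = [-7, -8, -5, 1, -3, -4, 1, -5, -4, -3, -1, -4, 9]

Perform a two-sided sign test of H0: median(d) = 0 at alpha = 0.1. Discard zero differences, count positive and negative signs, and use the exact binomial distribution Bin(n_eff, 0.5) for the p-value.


Step 1: Discard zero differences. Original n = 13; n_eff = number of nonzero differences = 13.
Nonzero differences (with sign): -7, -8, -5, +1, -3, -4, +1, -5, -4, -3, -1, -4, +9
Step 2: Count signs: positive = 3, negative = 10.
Step 3: Under H0: P(positive) = 0.5, so the number of positives S ~ Bin(13, 0.5).
Step 4: Two-sided exact p-value = sum of Bin(13,0.5) probabilities at or below the observed probability = 0.092285.
Step 5: alpha = 0.1. reject H0.

n_eff = 13, pos = 3, neg = 10, p = 0.092285, reject H0.


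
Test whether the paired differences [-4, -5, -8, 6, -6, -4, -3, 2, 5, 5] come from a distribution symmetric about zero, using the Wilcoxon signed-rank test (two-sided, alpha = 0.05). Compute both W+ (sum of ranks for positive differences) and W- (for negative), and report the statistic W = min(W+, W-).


Step 1: Drop any zero differences (none here) and take |d_i|.
|d| = [4, 5, 8, 6, 6, 4, 3, 2, 5, 5]
Step 2: Midrank |d_i| (ties get averaged ranks).
ranks: |4|->3.5, |5|->6, |8|->10, |6|->8.5, |6|->8.5, |4|->3.5, |3|->2, |2|->1, |5|->6, |5|->6
Step 3: Attach original signs; sum ranks with positive sign and with negative sign.
W+ = 8.5 + 1 + 6 + 6 = 21.5
W- = 3.5 + 6 + 10 + 8.5 + 3.5 + 2 = 33.5
(Check: W+ + W- = 55 should equal n(n+1)/2 = 55.)
Step 4: Test statistic W = min(W+, W-) = 21.5.
Step 5: Ties in |d|, so use the tie-corrected normal approximation.
        E[W] = n(n+1)/4 = 10*11/4 = 27.5.
        Tie groups: |d|=4 (t=2), |d|=5 (t=3), |d|=6 (t=2); sum(t^3 - t) = 36.
        Var[W] = n(n+1)(2n+1)/24 - sum(t^3-t)/48 = 2310/24 - 36/48 = 95.5.
        z = (W - E[W]) / sqrt(Var[W]) = (21.5 - 27.5) / 9.7724 = -0.6140.
        Two-sided p = 2*Phi(z) = 0.539233.
Step 6: alpha = 0.05. fail to reject H0.

W+ = 21.5, W- = 33.5, W = min = 21.5, p = 0.539233, fail to reject H0.


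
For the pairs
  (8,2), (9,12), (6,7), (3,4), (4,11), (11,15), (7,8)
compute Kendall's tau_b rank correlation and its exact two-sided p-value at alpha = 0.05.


Step 1: Enumerate the 21 unordered pairs (i,j) with i<j and classify each by sign(x_j-x_i) * sign(y_j-y_i).
  (1,2):dx=+1,dy=+10->C; (1,3):dx=-2,dy=+5->D; (1,4):dx=-5,dy=+2->D; (1,5):dx=-4,dy=+9->D
  (1,6):dx=+3,dy=+13->C; (1,7):dx=-1,dy=+6->D; (2,3):dx=-3,dy=-5->C; (2,4):dx=-6,dy=-8->C
  (2,5):dx=-5,dy=-1->C; (2,6):dx=+2,dy=+3->C; (2,7):dx=-2,dy=-4->C; (3,4):dx=-3,dy=-3->C
  (3,5):dx=-2,dy=+4->D; (3,6):dx=+5,dy=+8->C; (3,7):dx=+1,dy=+1->C; (4,5):dx=+1,dy=+7->C
  (4,6):dx=+8,dy=+11->C; (4,7):dx=+4,dy=+4->C; (5,6):dx=+7,dy=+4->C; (5,7):dx=+3,dy=-3->D
  (6,7):dx=-4,dy=-7->C
Step 2: C = 15, D = 6, total pairs = 21.
Step 3: tau = (C - D)/(n(n-1)/2) = (15 - 6)/21 = 0.428571.
Step 4: Exact two-sided p-value (enumerate n! = 5040 permutations of y under H0): p = 0.238889.
Step 5: alpha = 0.05. fail to reject H0.

tau_b = 0.4286 (C=15, D=6), p = 0.238889, fail to reject H0.


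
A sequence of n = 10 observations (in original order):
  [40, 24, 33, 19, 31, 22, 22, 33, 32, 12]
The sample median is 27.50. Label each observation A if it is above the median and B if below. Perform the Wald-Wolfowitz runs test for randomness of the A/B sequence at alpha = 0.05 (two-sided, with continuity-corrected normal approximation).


Step 1: Compute median = 27.50; label A = above, B = below.
Labels in order: ABABABBAAB  (n_A = 5, n_B = 5)
Step 2: Count runs R = 8.
Step 3: Under H0 (random ordering), E[R] = 2*n_A*n_B/(n_A+n_B) + 1 = 2*5*5/10 + 1 = 6.0000.
        Var[R] = 2*n_A*n_B*(2*n_A*n_B - n_A - n_B) / ((n_A+n_B)^2 * (n_A+n_B-1)) = 2000/900 = 2.2222.
        SD[R] = 1.4907.
Step 4: Continuity-corrected z = (R - 0.5 - E[R]) / SD[R] = (8 - 0.5 - 6.0000) / 1.4907 = 1.0062.
Step 5: Two-sided p-value via normal approximation = 2*(1 - Phi(|z|)) = 0.314305.
Step 6: alpha = 0.05. fail to reject H0.

R = 8, z = 1.0062, p = 0.314305, fail to reject H0.


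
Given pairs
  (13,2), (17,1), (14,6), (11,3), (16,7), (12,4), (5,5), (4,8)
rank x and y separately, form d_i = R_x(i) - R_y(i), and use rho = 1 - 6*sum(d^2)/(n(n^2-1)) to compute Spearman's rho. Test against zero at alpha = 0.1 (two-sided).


Step 1: Rank x and y separately (midranks; no ties here).
rank(x): 13->5, 17->8, 14->6, 11->3, 16->7, 12->4, 5->2, 4->1
rank(y): 2->2, 1->1, 6->6, 3->3, 7->7, 4->4, 5->5, 8->8
Step 2: d_i = R_x(i) - R_y(i); compute d_i^2.
  (5-2)^2=9, (8-1)^2=49, (6-6)^2=0, (3-3)^2=0, (7-7)^2=0, (4-4)^2=0, (2-5)^2=9, (1-8)^2=49
sum(d^2) = 116.
Step 3: rho = 1 - 6*116 / (8*(8^2 - 1)) = 1 - 696/504 = -0.380952.
Step 4: Under H0, t = rho * sqrt((n-2)/(1-rho^2)) = -1.0092 ~ t(6).
Step 5: Two-sided p-value from the t-distribution with 6 df = 0.351813.
Step 6: alpha = 0.1. fail to reject H0.

rho = -0.3810, p = 0.351813, fail to reject H0 at alpha = 0.1.


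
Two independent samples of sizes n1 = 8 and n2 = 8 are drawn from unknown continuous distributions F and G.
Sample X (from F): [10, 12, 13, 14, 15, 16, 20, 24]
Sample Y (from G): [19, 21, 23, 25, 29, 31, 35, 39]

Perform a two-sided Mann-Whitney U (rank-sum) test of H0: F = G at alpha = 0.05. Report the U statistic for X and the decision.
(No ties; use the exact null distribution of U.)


Step 1: Combine and sort all 16 observations; assign midranks.
sorted (value, group): (10,X), (12,X), (13,X), (14,X), (15,X), (16,X), (19,Y), (20,X), (21,Y), (23,Y), (24,X), (25,Y), (29,Y), (31,Y), (35,Y), (39,Y)
ranks: 10->1, 12->2, 13->3, 14->4, 15->5, 16->6, 19->7, 20->8, 21->9, 23->10, 24->11, 25->12, 29->13, 31->14, 35->15, 39->16
Step 2: Rank sum for X: R1 = 1 + 2 + 3 + 4 + 5 + 6 + 8 + 11 = 40.
Step 3: U_X = R1 - n1(n1+1)/2 = 40 - 8*9/2 = 40 - 36 = 4.
       U_Y = n1*n2 - U_X = 64 - 4 = 60.
Step 4: No ties, so the exact null distribution of U (based on enumerating the C(16,8) = 12870 equally likely rank assignments) gives the two-sided p-value.
Step 5: p-value = 0.001865; compare to alpha = 0.05. reject H0.

U_X = 4, p = 0.001865, reject H0 at alpha = 0.05.


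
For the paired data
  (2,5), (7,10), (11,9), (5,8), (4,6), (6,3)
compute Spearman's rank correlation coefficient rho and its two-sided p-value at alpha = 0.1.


Step 1: Rank x and y separately (midranks; no ties here).
rank(x): 2->1, 7->5, 11->6, 5->3, 4->2, 6->4
rank(y): 5->2, 10->6, 9->5, 8->4, 6->3, 3->1
Step 2: d_i = R_x(i) - R_y(i); compute d_i^2.
  (1-2)^2=1, (5-6)^2=1, (6-5)^2=1, (3-4)^2=1, (2-3)^2=1, (4-1)^2=9
sum(d^2) = 14.
Step 3: rho = 1 - 6*14 / (6*(6^2 - 1)) = 1 - 84/210 = 0.600000.
Step 4: Under H0, t = rho * sqrt((n-2)/(1-rho^2)) = 1.5000 ~ t(4).
Step 5: Two-sided p-value from the t-distribution with 4 df = 0.208000.
Step 6: alpha = 0.1. fail to reject H0.

rho = 0.6000, p = 0.208000, fail to reject H0 at alpha = 0.1.


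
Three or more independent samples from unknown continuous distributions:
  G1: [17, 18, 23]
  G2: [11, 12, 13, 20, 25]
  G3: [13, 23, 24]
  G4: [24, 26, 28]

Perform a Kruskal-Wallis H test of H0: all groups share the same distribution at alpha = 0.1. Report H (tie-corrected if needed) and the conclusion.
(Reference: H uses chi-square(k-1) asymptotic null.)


Step 1: Combine all N = 14 observations and assign midranks.
sorted (value, group, rank): (11,G2,1), (12,G2,2), (13,G2,3.5), (13,G3,3.5), (17,G1,5), (18,G1,6), (20,G2,7), (23,G1,8.5), (23,G3,8.5), (24,G3,10.5), (24,G4,10.5), (25,G2,12), (26,G4,13), (28,G4,14)
Step 2: Sum ranks within each group.
R_1 = 19.5 (n_1 = 3)
R_2 = 25.5 (n_2 = 5)
R_3 = 22.5 (n_3 = 3)
R_4 = 37.5 (n_4 = 3)
Step 3: H = 12/(N(N+1)) * sum(R_i^2/n_i) - 3(N+1)
     = 12/(14*15) * (19.5^2/3 + 25.5^2/5 + 22.5^2/3 + 37.5^2/3) - 3*15
     = 0.057143 * 894.3 - 45
     = 6.102857.
Step 4: Ties present; correction factor C = 1 - 18/(14^3 - 14) = 0.993407. Corrected H = 6.102857 / 0.993407 = 6.143363.
Step 5: Under H0, H ~ chi^2(3); p-value = 0.104840.
Step 6: alpha = 0.1. fail to reject H0.

H = 6.1434, df = 3, p = 0.104840, fail to reject H0.


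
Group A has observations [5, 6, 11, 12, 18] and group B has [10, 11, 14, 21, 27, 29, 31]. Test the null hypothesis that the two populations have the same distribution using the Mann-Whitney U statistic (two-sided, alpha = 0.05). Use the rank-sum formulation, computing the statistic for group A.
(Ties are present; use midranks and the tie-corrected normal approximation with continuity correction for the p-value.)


Step 1: Combine and sort all 12 observations; assign midranks.
sorted (value, group): (5,X), (6,X), (10,Y), (11,X), (11,Y), (12,X), (14,Y), (18,X), (21,Y), (27,Y), (29,Y), (31,Y)
ranks: 5->1, 6->2, 10->3, 11->4.5, 11->4.5, 12->6, 14->7, 18->8, 21->9, 27->10, 29->11, 31->12
Step 2: Rank sum for X: R1 = 1 + 2 + 4.5 + 6 + 8 = 21.5.
Step 3: U_X = R1 - n1(n1+1)/2 = 21.5 - 5*6/2 = 21.5 - 15 = 6.5.
       U_Y = n1*n2 - U_X = 35 - 6.5 = 28.5.
Step 4: Ties are present, so use the tie-corrected normal approximation (with continuity correction) for the p-value.
Step 5: p-value = 0.087602; compare to alpha = 0.05. fail to reject H0.

U_X = 6.5, p = 0.087602, fail to reject H0 at alpha = 0.05.


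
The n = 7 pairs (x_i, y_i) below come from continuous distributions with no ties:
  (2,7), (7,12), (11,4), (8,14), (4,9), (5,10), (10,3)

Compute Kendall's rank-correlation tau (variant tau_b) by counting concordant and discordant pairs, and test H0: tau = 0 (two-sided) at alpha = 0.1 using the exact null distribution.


Step 1: Enumerate the 21 unordered pairs (i,j) with i<j and classify each by sign(x_j-x_i) * sign(y_j-y_i).
  (1,2):dx=+5,dy=+5->C; (1,3):dx=+9,dy=-3->D; (1,4):dx=+6,dy=+7->C; (1,5):dx=+2,dy=+2->C
  (1,6):dx=+3,dy=+3->C; (1,7):dx=+8,dy=-4->D; (2,3):dx=+4,dy=-8->D; (2,4):dx=+1,dy=+2->C
  (2,5):dx=-3,dy=-3->C; (2,6):dx=-2,dy=-2->C; (2,7):dx=+3,dy=-9->D; (3,4):dx=-3,dy=+10->D
  (3,5):dx=-7,dy=+5->D; (3,6):dx=-6,dy=+6->D; (3,7):dx=-1,dy=-1->C; (4,5):dx=-4,dy=-5->C
  (4,6):dx=-3,dy=-4->C; (4,7):dx=+2,dy=-11->D; (5,6):dx=+1,dy=+1->C; (5,7):dx=+6,dy=-6->D
  (6,7):dx=+5,dy=-7->D
Step 2: C = 11, D = 10, total pairs = 21.
Step 3: tau = (C - D)/(n(n-1)/2) = (11 - 10)/21 = 0.047619.
Step 4: Exact two-sided p-value (enumerate n! = 5040 permutations of y under H0): p = 1.000000.
Step 5: alpha = 0.1. fail to reject H0.

tau_b = 0.0476 (C=11, D=10), p = 1.000000, fail to reject H0.


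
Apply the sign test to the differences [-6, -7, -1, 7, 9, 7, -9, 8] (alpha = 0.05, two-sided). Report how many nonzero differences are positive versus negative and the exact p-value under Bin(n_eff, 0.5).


Step 1: Discard zero differences. Original n = 8; n_eff = number of nonzero differences = 8.
Nonzero differences (with sign): -6, -7, -1, +7, +9, +7, -9, +8
Step 2: Count signs: positive = 4, negative = 4.
Step 3: Under H0: P(positive) = 0.5, so the number of positives S ~ Bin(8, 0.5).
Step 4: Two-sided exact p-value = sum of Bin(8,0.5) probabilities at or below the observed probability = 1.000000.
Step 5: alpha = 0.05. fail to reject H0.

n_eff = 8, pos = 4, neg = 4, p = 1.000000, fail to reject H0.


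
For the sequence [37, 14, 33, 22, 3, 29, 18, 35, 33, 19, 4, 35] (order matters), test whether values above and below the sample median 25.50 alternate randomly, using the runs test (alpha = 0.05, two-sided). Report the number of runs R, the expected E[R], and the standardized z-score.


Step 1: Compute median = 25.50; label A = above, B = below.
Labels in order: ABABBABAABBA  (n_A = 6, n_B = 6)
Step 2: Count runs R = 9.
Step 3: Under H0 (random ordering), E[R] = 2*n_A*n_B/(n_A+n_B) + 1 = 2*6*6/12 + 1 = 7.0000.
        Var[R] = 2*n_A*n_B*(2*n_A*n_B - n_A - n_B) / ((n_A+n_B)^2 * (n_A+n_B-1)) = 4320/1584 = 2.7273.
        SD[R] = 1.6514.
Step 4: Continuity-corrected z = (R - 0.5 - E[R]) / SD[R] = (9 - 0.5 - 7.0000) / 1.6514 = 0.9083.
Step 5: Two-sided p-value via normal approximation = 2*(1 - Phi(|z|)) = 0.363722.
Step 6: alpha = 0.05. fail to reject H0.

R = 9, z = 0.9083, p = 0.363722, fail to reject H0.


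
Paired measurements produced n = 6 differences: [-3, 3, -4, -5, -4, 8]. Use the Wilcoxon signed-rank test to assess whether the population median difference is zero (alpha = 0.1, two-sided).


Step 1: Drop any zero differences (none here) and take |d_i|.
|d| = [3, 3, 4, 5, 4, 8]
Step 2: Midrank |d_i| (ties get averaged ranks).
ranks: |3|->1.5, |3|->1.5, |4|->3.5, |5|->5, |4|->3.5, |8|->6
Step 3: Attach original signs; sum ranks with positive sign and with negative sign.
W+ = 1.5 + 6 = 7.5
W- = 1.5 + 3.5 + 5 + 3.5 = 13.5
(Check: W+ + W- = 21 should equal n(n+1)/2 = 21.)
Step 4: Test statistic W = min(W+, W-) = 7.5.
Step 5: Ties in |d|, so use the tie-corrected normal approximation.
        E[W] = n(n+1)/4 = 6*7/4 = 10.5.
        Tie groups: |d|=3 (t=2), |d|=4 (t=2); sum(t^3 - t) = 12.
        Var[W] = n(n+1)(2n+1)/24 - sum(t^3-t)/48 = 546/24 - 12/48 = 22.5.
        z = (W - E[W]) / sqrt(Var[W]) = (7.5 - 10.5) / 4.7434 = -0.6325.
        Two-sided p = 2*Phi(z) = 0.527089.
Step 6: alpha = 0.1. fail to reject H0.

W+ = 7.5, W- = 13.5, W = min = 7.5, p = 0.527089, fail to reject H0.


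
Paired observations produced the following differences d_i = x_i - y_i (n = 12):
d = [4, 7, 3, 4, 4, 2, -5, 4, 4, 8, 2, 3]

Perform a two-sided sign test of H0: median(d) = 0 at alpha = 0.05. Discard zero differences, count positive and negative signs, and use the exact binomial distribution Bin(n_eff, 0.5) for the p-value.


Step 1: Discard zero differences. Original n = 12; n_eff = number of nonzero differences = 12.
Nonzero differences (with sign): +4, +7, +3, +4, +4, +2, -5, +4, +4, +8, +2, +3
Step 2: Count signs: positive = 11, negative = 1.
Step 3: Under H0: P(positive) = 0.5, so the number of positives S ~ Bin(12, 0.5).
Step 4: Two-sided exact p-value = sum of Bin(12,0.5) probabilities at or below the observed probability = 0.006348.
Step 5: alpha = 0.05. reject H0.

n_eff = 12, pos = 11, neg = 1, p = 0.006348, reject H0.


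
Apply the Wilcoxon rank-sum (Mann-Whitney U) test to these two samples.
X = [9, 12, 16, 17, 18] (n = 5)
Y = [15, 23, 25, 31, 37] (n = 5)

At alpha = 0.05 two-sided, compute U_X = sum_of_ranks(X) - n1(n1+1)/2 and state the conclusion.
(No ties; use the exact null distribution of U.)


Step 1: Combine and sort all 10 observations; assign midranks.
sorted (value, group): (9,X), (12,X), (15,Y), (16,X), (17,X), (18,X), (23,Y), (25,Y), (31,Y), (37,Y)
ranks: 9->1, 12->2, 15->3, 16->4, 17->5, 18->6, 23->7, 25->8, 31->9, 37->10
Step 2: Rank sum for X: R1 = 1 + 2 + 4 + 5 + 6 = 18.
Step 3: U_X = R1 - n1(n1+1)/2 = 18 - 5*6/2 = 18 - 15 = 3.
       U_Y = n1*n2 - U_X = 25 - 3 = 22.
Step 4: No ties, so the exact null distribution of U (based on enumerating the C(10,5) = 252 equally likely rank assignments) gives the two-sided p-value.
Step 5: p-value = 0.055556; compare to alpha = 0.05. fail to reject H0.

U_X = 3, p = 0.055556, fail to reject H0 at alpha = 0.05.
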